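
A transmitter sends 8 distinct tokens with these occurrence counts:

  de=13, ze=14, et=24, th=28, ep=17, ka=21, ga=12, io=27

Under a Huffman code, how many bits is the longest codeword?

4

Merge the two lowest-weight nodes at each step:
combine ga(12), de(13) → 25
combine ze(14), ep(17) → 31
combine ka(21), et(24) → 45
combine 25, io(27) → 52
combine th(28), 31 → 59
combine 45, 52 → 97
combine 59, 97 → 156
Maximum depth reached is 4.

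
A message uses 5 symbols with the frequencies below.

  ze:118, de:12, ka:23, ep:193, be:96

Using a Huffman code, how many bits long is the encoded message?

Merge the two smallest weights repeatedly:
merge de(12) and ka(23): 35
merge 35 and be(96): 131
merge ze(118) and 131: 249
merge ep(193) and 249: 442
The encoded length is the sum of every internal node's weight: 35 + 131 + 249 + 442 = 857 bits.

857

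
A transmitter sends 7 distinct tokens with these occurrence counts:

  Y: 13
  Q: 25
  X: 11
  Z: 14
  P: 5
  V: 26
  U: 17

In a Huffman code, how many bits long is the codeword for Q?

2

Huffman merges, smallest pair first:
merge P(5) and X(11): 16
merge Y(13) and Z(14): 27
merge 16 and U(17): 33
merge Q(25) and V(26): 51
merge 27 and 33: 60
merge 51 and 60: 111
Q's leaf is at depth 2, giving a 2-bit codeword.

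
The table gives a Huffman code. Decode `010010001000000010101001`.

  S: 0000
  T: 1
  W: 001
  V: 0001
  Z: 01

Read left to right; each codeword is recognised as soon as it completes (prefix code):
  01→Z | 001→W | 0001→V | 0000→S | 0001→V | 01→Z | 01→Z | 001→W
Decoded message: ZWVSVZZW

ZWVSVZZW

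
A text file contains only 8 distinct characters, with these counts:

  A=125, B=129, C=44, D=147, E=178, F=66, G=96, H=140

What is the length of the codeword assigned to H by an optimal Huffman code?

3

Build the tree from the bottom:
combine C(44), F(66) → 110
combine G(96), 110 → 206
combine A(125), B(129) → 254
combine H(140), D(147) → 287
combine E(178), 206 → 384
combine 254, 287 → 541
combine 384, 541 → 925
H's leaf is at depth 3, giving a 3-bit codeword.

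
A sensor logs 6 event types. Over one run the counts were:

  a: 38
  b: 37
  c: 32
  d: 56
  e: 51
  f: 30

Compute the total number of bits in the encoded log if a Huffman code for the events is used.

Build the Huffman tree bottom-up:
f(30) + c(32) → 62
b(37) + a(38) → 75
e(51) + d(56) → 107
62 + 75 → 137
107 + 137 → 244
The encoded length is the sum of every internal node's weight: 62 + 75 + 107 + 137 + 244 = 625 bits.

625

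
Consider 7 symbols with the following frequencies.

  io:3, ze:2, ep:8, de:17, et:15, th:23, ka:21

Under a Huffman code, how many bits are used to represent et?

Build the tree from the bottom:
ze(2) + io(3) → 5
5 + ep(8) → 13
13 + et(15) → 28
de(17) + ka(21) → 38
th(23) + 28 → 51
38 + 51 → 89
et's leaf is at depth 3, giving a 3-bit codeword.

3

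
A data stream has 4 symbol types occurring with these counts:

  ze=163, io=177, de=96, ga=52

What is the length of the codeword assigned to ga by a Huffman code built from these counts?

3

Repeatedly merge the two smallest:
ga(52) + de(96) → 148
148 + ze(163) → 311
io(177) + 311 → 488
ga's leaf is at depth 3, giving a 3-bit codeword.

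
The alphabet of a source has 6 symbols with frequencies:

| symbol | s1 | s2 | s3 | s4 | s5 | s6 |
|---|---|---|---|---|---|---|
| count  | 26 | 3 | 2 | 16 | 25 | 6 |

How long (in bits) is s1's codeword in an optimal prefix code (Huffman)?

2

Build the tree from the bottom:
merge s3(2) and s2(3): 5
merge 5 and s6(6): 11
merge 11 and s4(16): 27
merge s5(25) and s1(26): 51
merge 27 and 51: 78
s1 sits 2 levels below the root, so its codeword is 2 bits.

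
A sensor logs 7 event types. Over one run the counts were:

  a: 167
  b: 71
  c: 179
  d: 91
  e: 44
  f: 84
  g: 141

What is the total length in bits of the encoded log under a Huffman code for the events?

2100

Greedily combine the two least-frequent nodes:
merge e(44) and b(71): 115
merge f(84) and d(91): 175
merge 115 and g(141): 256
merge a(167) and 175: 342
merge c(179) and 256: 435
merge 342 and 435: 777
Each symbol's bit-cost is frequency × depth; summing gives 2100 bits (equivalently 115 + 175 + 256 + 342 + 435 + 777).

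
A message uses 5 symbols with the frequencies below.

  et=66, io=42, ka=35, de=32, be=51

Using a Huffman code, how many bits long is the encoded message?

519

Merge the two smallest weights repeatedly:
combine de(32), ka(35) → 67
combine io(42), be(51) → 93
combine et(66), 67 → 133
combine 93, 133 → 226
The encoded length is the sum of every internal node's weight: 67 + 93 + 133 + 226 = 519 bits.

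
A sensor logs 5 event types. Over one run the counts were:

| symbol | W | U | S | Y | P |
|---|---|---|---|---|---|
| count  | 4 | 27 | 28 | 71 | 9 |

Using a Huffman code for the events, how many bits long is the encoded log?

Build the Huffman tree bottom-up:
merge W(4) and P(9): 13
merge 13 and U(27): 40
merge S(28) and 40: 68
merge 68 and Y(71): 139
Total encoded bits = sum of merged weights = 13 + 40 + 68 + 139 = 260.

260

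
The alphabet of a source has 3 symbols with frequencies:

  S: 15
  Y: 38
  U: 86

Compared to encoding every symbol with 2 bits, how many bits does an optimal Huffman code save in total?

86

Fixed-length: 2 bits × 139 symbols = 278 bits.
Huffman merges:
S(15) + Y(38) → 53
53 + U(86) → 139
Huffman total = 53 + 139 = 192 bits.
Saving = 278 − 192 = 86 bits.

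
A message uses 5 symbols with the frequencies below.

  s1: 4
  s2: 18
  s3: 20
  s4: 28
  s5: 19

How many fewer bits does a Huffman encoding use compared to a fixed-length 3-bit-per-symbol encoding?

Fixed-length: 3 bits × 89 symbols = 267 bits.
Huffman merges:
combine s1(4), s2(18) → 22
combine s5(19), s3(20) → 39
combine 22, s4(28) → 50
combine 39, 50 → 89
Huffman total = 22 + 39 + 50 + 89 = 200 bits.
Saving = 267 − 200 = 67 bits.

67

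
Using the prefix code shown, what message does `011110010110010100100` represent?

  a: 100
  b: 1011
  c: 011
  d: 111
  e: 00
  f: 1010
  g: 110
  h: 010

Read left to right; each codeword is recognised as soon as it completes (prefix code):
  011→c | 110→g | 010→h | 110→g | 010→h | 100→a | 100→a
Decoded message: cghghaa

cghghaa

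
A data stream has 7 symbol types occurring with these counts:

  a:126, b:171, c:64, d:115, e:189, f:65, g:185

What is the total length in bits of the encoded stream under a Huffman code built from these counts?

Greedily combine the two least-frequent nodes:
c(64) + f(65) → 129
d(115) + a(126) → 241
129 + b(171) → 300
g(185) + e(189) → 374
241 + 300 → 541
374 + 541 → 915
Each symbol's bit-cost is frequency × depth; summing gives 2500 bits (equivalently 129 + 241 + 300 + 374 + 541 + 915).

2500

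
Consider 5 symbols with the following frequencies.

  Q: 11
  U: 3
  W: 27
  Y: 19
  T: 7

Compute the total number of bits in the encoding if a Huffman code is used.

138

Build the Huffman tree bottom-up:
U(3) + T(7) → 10
10 + Q(11) → 21
Y(19) + 21 → 40
W(27) + 40 → 67
Total encoded bits = sum of merged weights = 10 + 21 + 40 + 67 = 138.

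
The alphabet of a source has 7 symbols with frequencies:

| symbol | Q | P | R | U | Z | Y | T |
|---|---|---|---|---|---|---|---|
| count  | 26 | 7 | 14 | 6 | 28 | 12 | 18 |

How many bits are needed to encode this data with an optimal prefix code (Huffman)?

292

Greedily combine the two least-frequent nodes:
combine U(6), P(7) → 13
combine Y(12), 13 → 25
combine R(14), T(18) → 32
combine 25, Q(26) → 51
combine Z(28), 32 → 60
combine 51, 60 → 111
Total encoded bits = sum of merged weights = 13 + 25 + 32 + 51 + 60 + 111 = 292.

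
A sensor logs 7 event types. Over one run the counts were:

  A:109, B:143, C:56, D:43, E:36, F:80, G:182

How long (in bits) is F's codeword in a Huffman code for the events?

Repeatedly merge the two smallest:
combine E(36), D(43) → 79
combine C(56), 79 → 135
combine F(80), A(109) → 189
combine 135, B(143) → 278
combine G(182), 189 → 371
combine 278, 371 → 649
F's leaf is at depth 3, giving a 3-bit codeword.

3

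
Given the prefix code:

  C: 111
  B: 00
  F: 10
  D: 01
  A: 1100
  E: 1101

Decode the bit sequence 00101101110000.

Read left to right; each codeword is recognised as soon as it completes (prefix code):
  00→B | 10→F | 1101→E | 1100→A | 00→B
Decoded message: BFEAB

BFEAB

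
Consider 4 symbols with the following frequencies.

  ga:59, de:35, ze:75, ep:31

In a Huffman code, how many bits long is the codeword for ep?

Huffman merges, smallest pair first:
ep(31) + de(35) → 66
ga(59) + 66 → 125
ze(75) + 125 → 200
ep sits 3 levels below the root, so its codeword is 3 bits.

3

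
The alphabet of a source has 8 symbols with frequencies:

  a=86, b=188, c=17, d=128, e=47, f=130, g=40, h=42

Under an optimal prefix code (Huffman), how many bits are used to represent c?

Huffman merges, smallest pair first:
merge c(17) and g(40): 57
merge h(42) and e(47): 89
merge 57 and a(86): 143
merge 89 and d(128): 217
merge f(130) and 143: 273
merge b(188) and 217: 405
merge 273 and 405: 678
c sits 4 levels below the root, so its codeword is 4 bits.

4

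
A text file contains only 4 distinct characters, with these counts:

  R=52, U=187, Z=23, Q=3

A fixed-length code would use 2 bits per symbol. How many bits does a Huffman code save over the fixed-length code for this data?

Fixed-length: 2 bits × 265 symbols = 530 bits.
Huffman merges:
merge Q(3) and Z(23): 26
merge 26 and R(52): 78
merge 78 and U(187): 265
Huffman total = 26 + 78 + 265 = 369 bits.
Saving = 530 − 369 = 161 bits.

161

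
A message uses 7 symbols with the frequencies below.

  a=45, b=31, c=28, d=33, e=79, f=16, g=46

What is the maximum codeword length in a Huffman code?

4

Merge the two lowest-weight nodes at each step:
combine f(16), c(28) → 44
combine b(31), d(33) → 64
combine 44, a(45) → 89
combine g(46), 64 → 110
combine e(79), 89 → 168
combine 110, 168 → 278
Maximum depth reached is 4.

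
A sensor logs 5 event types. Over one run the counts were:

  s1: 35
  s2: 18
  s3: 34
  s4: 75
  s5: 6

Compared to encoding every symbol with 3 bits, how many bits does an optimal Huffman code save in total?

Fixed-length: 3 bits × 168 symbols = 504 bits.
Huffman merges:
s5(6) + s2(18) → 24
24 + s3(34) → 58
s1(35) + 58 → 93
s4(75) + 93 → 168
Huffman total = 24 + 58 + 93 + 168 = 343 bits.
Saving = 504 − 343 = 161 bits.

161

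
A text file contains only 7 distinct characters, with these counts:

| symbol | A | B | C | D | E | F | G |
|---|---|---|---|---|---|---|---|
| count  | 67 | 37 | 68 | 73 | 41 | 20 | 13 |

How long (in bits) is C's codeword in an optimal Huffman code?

2

Build the tree from the bottom:
G(13) + F(20) → 33
33 + B(37) → 70
E(41) + A(67) → 108
C(68) + 70 → 138
D(73) + 108 → 181
138 + 181 → 319
The subtree containing C is merged 2 times, so code length = 2.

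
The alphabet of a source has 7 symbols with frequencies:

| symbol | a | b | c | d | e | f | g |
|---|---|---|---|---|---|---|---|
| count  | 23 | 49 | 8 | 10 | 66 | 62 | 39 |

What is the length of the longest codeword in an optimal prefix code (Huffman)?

Merge the two lowest-weight nodes at each step:
combine c(8), d(10) → 18
combine 18, a(23) → 41
combine g(39), 41 → 80
combine b(49), f(62) → 111
combine e(66), 80 → 146
combine 111, 146 → 257
Maximum depth reached is 5.

5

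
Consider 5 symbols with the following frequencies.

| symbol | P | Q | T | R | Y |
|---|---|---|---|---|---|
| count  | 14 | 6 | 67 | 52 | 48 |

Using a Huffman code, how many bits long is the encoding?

394

Greedily combine the two least-frequent nodes:
combine Q(6), P(14) → 20
combine 20, Y(48) → 68
combine R(52), T(67) → 119
combine 68, 119 → 187
Total encoded bits = sum of merged weights = 20 + 68 + 119 + 187 = 394.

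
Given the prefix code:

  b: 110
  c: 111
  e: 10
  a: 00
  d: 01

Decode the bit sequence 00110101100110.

Read left to right; each codeword is recognised as soon as it completes (prefix code):
  00→a | 110→b | 10→e | 110→b | 01→d | 10→e
Decoded message: abebde

abebde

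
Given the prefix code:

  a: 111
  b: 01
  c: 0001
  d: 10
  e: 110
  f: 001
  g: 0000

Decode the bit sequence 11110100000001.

addgf

Read left to right; each codeword is recognised as soon as it completes (prefix code):
  111→a | 10→d | 10→d | 0000→g | 001→f
Decoded message: addgf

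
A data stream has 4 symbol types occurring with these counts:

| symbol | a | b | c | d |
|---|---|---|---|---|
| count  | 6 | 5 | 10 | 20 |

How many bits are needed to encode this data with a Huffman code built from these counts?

73

Greedily combine the two least-frequent nodes:
combine b(5), a(6) → 11
combine c(10), 11 → 21
combine d(20), 21 → 41
Total encoded bits = sum of merged weights = 11 + 21 + 41 = 73.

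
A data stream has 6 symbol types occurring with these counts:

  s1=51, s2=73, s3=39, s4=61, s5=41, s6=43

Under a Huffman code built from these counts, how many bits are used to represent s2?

Huffman merges, smallest pair first:
merge s3(39) and s5(41): 80
merge s6(43) and s1(51): 94
merge s4(61) and s2(73): 134
merge 80 and 94: 174
merge 134 and 174: 308
s2 sits 2 levels below the root, so its codeword is 2 bits.

2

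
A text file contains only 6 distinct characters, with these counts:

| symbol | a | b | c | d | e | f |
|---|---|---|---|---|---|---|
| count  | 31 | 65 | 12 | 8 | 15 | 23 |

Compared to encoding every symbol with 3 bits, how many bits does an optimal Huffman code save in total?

Fixed-length: 3 bits × 154 symbols = 462 bits.
Huffman merges:
merge d(8) and c(12): 20
merge e(15) and 20: 35
merge f(23) and a(31): 54
merge 35 and 54: 89
merge b(65) and 89: 154
Huffman total = 20 + 35 + 54 + 89 + 154 = 352 bits.
Saving = 462 − 352 = 110 bits.

110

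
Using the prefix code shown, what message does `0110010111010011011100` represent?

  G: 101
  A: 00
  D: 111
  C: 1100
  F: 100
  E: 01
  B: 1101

EFGBABC

Read left to right; each codeword is recognised as soon as it completes (prefix code):
  01→E | 100→F | 101→G | 1101→B | 00→A | 1101→B | 1100→C
Decoded message: EFGBABC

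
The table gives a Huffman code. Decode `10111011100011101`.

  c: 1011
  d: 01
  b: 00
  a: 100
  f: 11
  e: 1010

Read left to right; each codeword is recognised as soon as it completes (prefix code):
  1011→c | 1011→c | 100→a | 01→d | 11→f | 01→d
Decoded message: ccadfd

ccadfd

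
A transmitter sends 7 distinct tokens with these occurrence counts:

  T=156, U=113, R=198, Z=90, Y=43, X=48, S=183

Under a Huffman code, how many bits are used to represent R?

Huffman merges, smallest pair first:
combine Y(43), X(48) → 91
combine Z(90), 91 → 181
combine U(113), T(156) → 269
combine 181, S(183) → 364
combine R(198), 269 → 467
combine 364, 467 → 831
R sits 2 levels below the root, so its codeword is 2 bits.

2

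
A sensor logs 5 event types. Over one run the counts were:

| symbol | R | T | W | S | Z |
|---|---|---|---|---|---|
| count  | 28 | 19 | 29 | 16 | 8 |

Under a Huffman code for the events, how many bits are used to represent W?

Huffman merges, smallest pair first:
combine Z(8), S(16) → 24
combine T(19), 24 → 43
combine R(28), W(29) → 57
combine 43, 57 → 100
The subtree containing W is merged 2 times, so code length = 2.

2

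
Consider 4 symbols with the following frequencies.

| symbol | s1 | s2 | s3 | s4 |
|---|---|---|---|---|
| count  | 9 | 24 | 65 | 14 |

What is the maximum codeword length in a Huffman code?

Merge the two lowest-weight nodes at each step:
merge s1(9) and s4(14): 23
merge 23 and s2(24): 47
merge 47 and s3(65): 112
The first pair merged (s1, s4) ends up deepest, at depth 3.

3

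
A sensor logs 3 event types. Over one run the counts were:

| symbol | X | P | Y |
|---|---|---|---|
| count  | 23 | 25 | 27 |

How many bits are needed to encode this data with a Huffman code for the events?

123

Greedily combine the two least-frequent nodes:
combine X(23), P(25) → 48
combine Y(27), 48 → 75
Total encoded bits = sum of merged weights = 48 + 75 = 123.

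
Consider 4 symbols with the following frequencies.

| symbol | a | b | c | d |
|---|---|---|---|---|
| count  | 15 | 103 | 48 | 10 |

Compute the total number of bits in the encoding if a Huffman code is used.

274

Merge the two smallest weights repeatedly:
merge d(10) and a(15): 25
merge 25 and c(48): 73
merge 73 and b(103): 176
Each symbol's bit-cost is frequency × depth; summing gives 274 bits (equivalently 25 + 73 + 176).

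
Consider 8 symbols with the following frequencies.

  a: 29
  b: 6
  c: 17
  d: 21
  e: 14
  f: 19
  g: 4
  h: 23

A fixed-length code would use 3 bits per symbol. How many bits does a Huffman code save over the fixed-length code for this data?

19

Fixed-length: 3 bits × 133 symbols = 399 bits.
Huffman merges:
g(4) + b(6) → 10
10 + e(14) → 24
c(17) + f(19) → 36
d(21) + h(23) → 44
24 + a(29) → 53
36 + 44 → 80
53 + 80 → 133
Huffman total = 10 + 24 + 36 + 44 + 53 + 80 + 133 = 380 bits.
Saving = 399 − 380 = 19 bits.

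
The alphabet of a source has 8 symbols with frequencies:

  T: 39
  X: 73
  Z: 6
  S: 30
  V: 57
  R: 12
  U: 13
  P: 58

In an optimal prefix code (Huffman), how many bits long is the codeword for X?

Repeatedly merge the two smallest:
Z(6) + R(12) → 18
U(13) + 18 → 31
S(30) + 31 → 61
T(39) + V(57) → 96
P(58) + 61 → 119
X(73) + 96 → 169
119 + 169 → 288
The subtree containing X is merged 2 times, so code length = 2.

2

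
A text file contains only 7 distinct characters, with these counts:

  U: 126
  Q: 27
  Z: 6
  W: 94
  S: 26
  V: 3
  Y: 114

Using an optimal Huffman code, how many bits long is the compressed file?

898

Greedily combine the two least-frequent nodes:
combine V(3), Z(6) → 9
combine 9, S(26) → 35
combine Q(27), 35 → 62
combine 62, W(94) → 156
combine Y(114), U(126) → 240
combine 156, 240 → 396
Each symbol's bit-cost is frequency × depth; summing gives 898 bits (equivalently 9 + 35 + 62 + 156 + 240 + 396).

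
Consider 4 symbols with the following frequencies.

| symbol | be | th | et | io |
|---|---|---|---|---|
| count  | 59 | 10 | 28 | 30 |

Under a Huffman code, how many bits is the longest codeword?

Merge the two lowest-weight nodes at each step:
merge th(10) and et(28): 38
merge io(30) and 38: 68
merge be(59) and 68: 127
Maximum depth reached is 3.

3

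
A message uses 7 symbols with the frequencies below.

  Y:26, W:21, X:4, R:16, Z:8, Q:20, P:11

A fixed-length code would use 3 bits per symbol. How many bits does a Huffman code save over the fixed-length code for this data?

35

Fixed-length: 3 bits × 106 symbols = 318 bits.
Huffman merges:
combine X(4), Z(8) → 12
combine P(11), 12 → 23
combine R(16), Q(20) → 36
combine W(21), 23 → 44
combine Y(26), 36 → 62
combine 44, 62 → 106
Huffman total = 12 + 23 + 36 + 44 + 62 + 106 = 283 bits.
Saving = 318 − 283 = 35 bits.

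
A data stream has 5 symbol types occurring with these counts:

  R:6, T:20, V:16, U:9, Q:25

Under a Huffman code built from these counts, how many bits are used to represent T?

2

Repeatedly merge the two smallest:
merge R(6) and U(9): 15
merge 15 and V(16): 31
merge T(20) and Q(25): 45
merge 31 and 45: 76
The subtree containing T is merged 2 times, so code length = 2.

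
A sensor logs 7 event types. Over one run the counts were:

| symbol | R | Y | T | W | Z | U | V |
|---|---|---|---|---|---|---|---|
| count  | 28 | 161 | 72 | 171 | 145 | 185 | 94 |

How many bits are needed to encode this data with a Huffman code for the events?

2312

Build the Huffman tree bottom-up:
R(28) + T(72) → 100
V(94) + 100 → 194
Z(145) + Y(161) → 306
W(171) + U(185) → 356
194 + 306 → 500
356 + 500 → 856
The encoded length is the sum of every internal node's weight: 100 + 194 + 306 + 356 + 500 + 856 = 2312 bits.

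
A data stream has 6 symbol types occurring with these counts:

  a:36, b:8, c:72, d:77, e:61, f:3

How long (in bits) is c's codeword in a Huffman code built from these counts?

Build the tree from the bottom:
combine f(3), b(8) → 11
combine 11, a(36) → 47
combine 47, e(61) → 108
combine c(72), d(77) → 149
combine 108, 149 → 257
c sits 2 levels below the root, so its codeword is 2 bits.

2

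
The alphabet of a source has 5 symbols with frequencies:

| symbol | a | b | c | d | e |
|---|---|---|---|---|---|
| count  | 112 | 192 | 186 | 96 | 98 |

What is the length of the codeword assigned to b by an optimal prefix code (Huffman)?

Huffman merges, smallest pair first:
combine d(96), e(98) → 194
combine a(112), c(186) → 298
combine b(192), 194 → 386
combine 298, 386 → 684
b sits 2 levels below the root, so its codeword is 2 bits.

2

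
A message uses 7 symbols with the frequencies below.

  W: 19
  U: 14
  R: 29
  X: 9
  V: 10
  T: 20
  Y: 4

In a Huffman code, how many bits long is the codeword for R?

Huffman merges, smallest pair first:
combine Y(4), X(9) → 13
combine V(10), 13 → 23
combine U(14), W(19) → 33
combine T(20), 23 → 43
combine R(29), 33 → 62
combine 43, 62 → 105
R sits 2 levels below the root, so its codeword is 2 bits.

2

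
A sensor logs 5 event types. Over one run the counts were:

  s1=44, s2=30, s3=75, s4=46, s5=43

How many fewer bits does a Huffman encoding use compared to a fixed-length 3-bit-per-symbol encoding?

165

Fixed-length: 3 bits × 238 symbols = 714 bits.
Huffman merges:
combine s2(30), s5(43) → 73
combine s1(44), s4(46) → 90
combine 73, s3(75) → 148
combine 90, 148 → 238
Huffman total = 73 + 90 + 148 + 238 = 549 bits.
Saving = 714 − 549 = 165 bits.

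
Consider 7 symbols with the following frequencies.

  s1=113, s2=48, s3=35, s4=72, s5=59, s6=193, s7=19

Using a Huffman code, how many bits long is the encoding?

Build the Huffman tree bottom-up:
s7(19) + s3(35) → 54
s2(48) + 54 → 102
s5(59) + s4(72) → 131
102 + s1(113) → 215
131 + s6(193) → 324
215 + 324 → 539
Each symbol's bit-cost is frequency × depth; summing gives 1365 bits (equivalently 54 + 102 + 131 + 215 + 324 + 539).

1365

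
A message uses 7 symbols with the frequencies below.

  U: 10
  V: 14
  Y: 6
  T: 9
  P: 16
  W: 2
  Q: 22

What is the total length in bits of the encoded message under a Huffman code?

Greedily combine the two least-frequent nodes:
W(2) + Y(6) → 8
8 + T(9) → 17
U(10) + V(14) → 24
P(16) + 17 → 33
Q(22) + 24 → 46
33 + 46 → 79
Total encoded bits = sum of merged weights = 8 + 17 + 24 + 33 + 46 + 79 = 207.

207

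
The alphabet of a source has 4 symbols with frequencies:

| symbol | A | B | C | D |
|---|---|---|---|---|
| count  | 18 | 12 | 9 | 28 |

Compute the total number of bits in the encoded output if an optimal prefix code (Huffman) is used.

127

Greedily combine the two least-frequent nodes:
C(9) + B(12) → 21
A(18) + 21 → 39
D(28) + 39 → 67
The encoded length is the sum of every internal node's weight: 21 + 39 + 67 = 127 bits.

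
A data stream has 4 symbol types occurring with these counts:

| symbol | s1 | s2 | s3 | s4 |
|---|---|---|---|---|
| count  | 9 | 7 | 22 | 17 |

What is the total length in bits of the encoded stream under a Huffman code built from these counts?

Build the Huffman tree bottom-up:
merge s2(7) and s1(9): 16
merge 16 and s4(17): 33
merge s3(22) and 33: 55
Each symbol's bit-cost is frequency × depth; summing gives 104 bits (equivalently 16 + 33 + 55).

104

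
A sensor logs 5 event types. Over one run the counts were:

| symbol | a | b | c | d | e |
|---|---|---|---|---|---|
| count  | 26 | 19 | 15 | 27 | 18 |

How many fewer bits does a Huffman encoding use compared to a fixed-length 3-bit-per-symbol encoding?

72

Fixed-length: 3 bits × 105 symbols = 315 bits.
Huffman merges:
c(15) + e(18) → 33
b(19) + a(26) → 45
d(27) + 33 → 60
45 + 60 → 105
Huffman total = 33 + 45 + 60 + 105 = 243 bits.
Saving = 315 − 243 = 72 bits.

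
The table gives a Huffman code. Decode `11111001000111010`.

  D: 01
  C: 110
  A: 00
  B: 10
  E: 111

ECDADCB

Read left to right; each codeword is recognised as soon as it completes (prefix code):
  111→E | 110→C | 01→D | 00→A | 01→D | 110→C | 10→B
Decoded message: ECDADCB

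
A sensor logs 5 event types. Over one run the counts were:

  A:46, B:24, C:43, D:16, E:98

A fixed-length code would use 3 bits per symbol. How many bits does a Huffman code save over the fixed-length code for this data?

202

Fixed-length: 3 bits × 227 symbols = 681 bits.
Huffman merges:
combine D(16), B(24) → 40
combine 40, C(43) → 83
combine A(46), 83 → 129
combine E(98), 129 → 227
Huffman total = 40 + 83 + 129 + 227 = 479 bits.
Saving = 681 − 479 = 202 bits.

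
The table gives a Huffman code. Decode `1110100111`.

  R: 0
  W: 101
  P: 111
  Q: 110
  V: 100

PRVP

Read left to right; each codeword is recognised as soon as it completes (prefix code):
  111→P | 0→R | 100→V | 111→P
Decoded message: PRVP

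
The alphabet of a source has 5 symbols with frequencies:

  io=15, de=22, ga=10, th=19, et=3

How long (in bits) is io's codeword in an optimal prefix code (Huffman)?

2

Build the tree from the bottom:
merge et(3) and ga(10): 13
merge 13 and io(15): 28
merge th(19) and de(22): 41
merge 28 and 41: 69
The subtree containing io is merged 2 times, so code length = 2.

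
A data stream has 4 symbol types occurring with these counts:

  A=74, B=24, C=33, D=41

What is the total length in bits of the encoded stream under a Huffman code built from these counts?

327

Build the Huffman tree bottom-up:
combine B(24), C(33) → 57
combine D(41), 57 → 98
combine A(74), 98 → 172
The encoded length is the sum of every internal node's weight: 57 + 98 + 172 = 327 bits.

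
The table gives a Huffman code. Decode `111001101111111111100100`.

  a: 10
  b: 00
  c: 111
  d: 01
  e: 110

Read left to right; each codeword is recognised as soon as it completes (prefix code):
  111→c | 00→b | 110→e | 111→c | 111→c | 111→c | 110→e | 01→d | 00→b
Decoded message: cbecccedb

cbecccedb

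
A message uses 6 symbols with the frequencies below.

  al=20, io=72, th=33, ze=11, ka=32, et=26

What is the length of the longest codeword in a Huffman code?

Merge the two lowest-weight nodes at each step:
merge ze(11) and al(20): 31
merge et(26) and 31: 57
merge ka(32) and th(33): 65
merge 57 and 65: 122
merge io(72) and 122: 194
The first pair merged (ze, al) ends up deepest, at depth 4.

4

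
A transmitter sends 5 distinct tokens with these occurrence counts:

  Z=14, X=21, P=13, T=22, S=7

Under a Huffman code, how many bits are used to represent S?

Build the tree from the bottom:
combine S(7), P(13) → 20
combine Z(14), 20 → 34
combine X(21), T(22) → 43
combine 34, 43 → 77
S's leaf is at depth 3, giving a 3-bit codeword.

3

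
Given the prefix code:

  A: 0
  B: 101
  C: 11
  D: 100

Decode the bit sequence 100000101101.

DAAABB

Read left to right; each codeword is recognised as soon as it completes (prefix code):
  100→D | 0→A | 0→A | 0→A | 101→B | 101→B
Decoded message: DAAABB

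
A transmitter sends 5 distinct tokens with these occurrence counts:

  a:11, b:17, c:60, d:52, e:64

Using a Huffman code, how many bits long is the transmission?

436

Greedily combine the two least-frequent nodes:
merge a(11) and b(17): 28
merge 28 and d(52): 80
merge c(60) and e(64): 124
merge 80 and 124: 204
Total encoded bits = sum of merged weights = 28 + 80 + 124 + 204 = 436.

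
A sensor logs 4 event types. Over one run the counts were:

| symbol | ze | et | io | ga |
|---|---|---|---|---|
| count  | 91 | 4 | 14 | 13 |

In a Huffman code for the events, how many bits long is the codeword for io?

2

Repeatedly merge the two smallest:
combine et(4), ga(13) → 17
combine io(14), 17 → 31
combine 31, ze(91) → 122
The subtree containing io is merged 2 times, so code length = 2.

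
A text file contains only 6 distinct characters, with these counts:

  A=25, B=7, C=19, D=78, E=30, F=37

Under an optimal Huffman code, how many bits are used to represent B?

4

Repeatedly merge the two smallest:
combine B(7), C(19) → 26
combine A(25), 26 → 51
combine E(30), F(37) → 67
combine 51, 67 → 118
combine D(78), 118 → 196
B sits 4 levels below the root, so its codeword is 4 bits.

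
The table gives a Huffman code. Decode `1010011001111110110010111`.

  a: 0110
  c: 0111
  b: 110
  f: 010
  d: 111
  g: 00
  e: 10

eeacdafd

Read left to right; each codeword is recognised as soon as it completes (prefix code):
  10→e | 10→e | 0110→a | 0111→c | 111→d | 0110→a | 010→f | 111→d
Decoded message: eeacdafd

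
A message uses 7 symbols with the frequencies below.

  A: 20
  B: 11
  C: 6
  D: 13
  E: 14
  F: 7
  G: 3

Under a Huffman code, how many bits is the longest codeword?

4

Merge the two lowest-weight nodes at each step:
combine G(3), C(6) → 9
combine F(7), 9 → 16
combine B(11), D(13) → 24
combine E(14), 16 → 30
combine A(20), 24 → 44
combine 30, 44 → 74
The rarest symbols sit at the bottom; the longest codeword is 4 bits.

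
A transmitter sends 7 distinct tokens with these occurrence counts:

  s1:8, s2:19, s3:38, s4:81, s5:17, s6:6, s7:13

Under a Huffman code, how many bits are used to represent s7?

Huffman merges, smallest pair first:
merge s6(6) and s1(8): 14
merge s7(13) and 14: 27
merge s5(17) and s2(19): 36
merge 27 and 36: 63
merge s3(38) and 63: 101
merge s4(81) and 101: 182
s7's leaf is at depth 4, giving a 4-bit codeword.

4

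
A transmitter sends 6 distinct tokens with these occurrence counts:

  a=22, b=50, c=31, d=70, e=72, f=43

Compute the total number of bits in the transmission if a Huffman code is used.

722

Merge the two smallest weights repeatedly:
merge a(22) and c(31): 53
merge f(43) and b(50): 93
merge 53 and d(70): 123
merge e(72) and 93: 165
merge 123 and 165: 288
Total encoded bits = sum of merged weights = 53 + 93 + 123 + 165 + 288 = 722.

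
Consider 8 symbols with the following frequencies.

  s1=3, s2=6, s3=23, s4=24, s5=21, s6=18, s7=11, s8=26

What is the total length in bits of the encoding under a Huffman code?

375

Merge the two smallest weights repeatedly:
merge s1(3) and s2(6): 9
merge 9 and s7(11): 20
merge s6(18) and 20: 38
merge s5(21) and s3(23): 44
merge s4(24) and s8(26): 50
merge 38 and 44: 82
merge 50 and 82: 132
The encoded length is the sum of every internal node's weight: 9 + 20 + 38 + 44 + 50 + 82 + 132 = 375 bits.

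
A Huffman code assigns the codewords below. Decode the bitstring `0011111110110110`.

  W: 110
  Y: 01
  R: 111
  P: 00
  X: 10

PRRXWW

Read left to right; each codeword is recognised as soon as it completes (prefix code):
  00→P | 111→R | 111→R | 10→X | 110→W | 110→W
Decoded message: PRRXWW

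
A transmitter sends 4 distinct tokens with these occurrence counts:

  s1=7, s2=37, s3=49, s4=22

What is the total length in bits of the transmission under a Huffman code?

210

Build the Huffman tree bottom-up:
s1(7) + s4(22) → 29
29 + s2(37) → 66
s3(49) + 66 → 115
The encoded length is the sum of every internal node's weight: 29 + 66 + 115 = 210 bits.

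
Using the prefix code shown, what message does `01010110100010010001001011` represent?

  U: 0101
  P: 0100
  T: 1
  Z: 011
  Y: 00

UZPPTYPTZ

Read left to right; each codeword is recognised as soon as it completes (prefix code):
  0101→U | 011→Z | 0100→P | 0100→P | 1→T | 00→Y | 0100→P | 1→T | 011→Z
Decoded message: UZPPTYPTZ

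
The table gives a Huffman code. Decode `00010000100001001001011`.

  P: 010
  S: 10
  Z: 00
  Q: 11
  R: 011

Read left to right; each codeword is recognised as soon as it completes (prefix code):
  00→Z | 010→P | 00→Z | 010→P | 00→Z | 010→P | 010→P | 010→P | 11→Q
Decoded message: ZPZPZPPPQ

ZPZPZPPPQ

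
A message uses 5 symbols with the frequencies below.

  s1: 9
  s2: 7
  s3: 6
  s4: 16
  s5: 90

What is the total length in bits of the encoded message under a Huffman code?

Build the Huffman tree bottom-up:
merge s3(6) and s2(7): 13
merge s1(9) and 13: 22
merge s4(16) and 22: 38
merge 38 and s5(90): 128
The encoded length is the sum of every internal node's weight: 13 + 22 + 38 + 128 = 201 bits.

201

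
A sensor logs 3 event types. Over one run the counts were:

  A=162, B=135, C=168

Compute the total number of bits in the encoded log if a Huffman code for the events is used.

Greedily combine the two least-frequent nodes:
combine B(135), A(162) → 297
combine C(168), 297 → 465
Each symbol's bit-cost is frequency × depth; summing gives 762 bits (equivalently 297 + 465).

762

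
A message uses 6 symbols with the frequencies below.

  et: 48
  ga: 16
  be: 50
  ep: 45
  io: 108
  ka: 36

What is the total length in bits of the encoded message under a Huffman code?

Merge the two smallest weights repeatedly:
combine ga(16), ka(36) → 52
combine ep(45), et(48) → 93
combine be(50), 52 → 102
combine 93, 102 → 195
combine io(108), 195 → 303
Each symbol's bit-cost is frequency × depth; summing gives 745 bits (equivalently 52 + 93 + 102 + 195 + 303).

745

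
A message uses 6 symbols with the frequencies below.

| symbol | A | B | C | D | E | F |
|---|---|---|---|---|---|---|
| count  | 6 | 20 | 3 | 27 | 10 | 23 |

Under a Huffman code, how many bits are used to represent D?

2

Repeatedly merge the two smallest:
C(3) + A(6) → 9
9 + E(10) → 19
19 + B(20) → 39
F(23) + D(27) → 50
39 + 50 → 89
The subtree containing D is merged 2 times, so code length = 2.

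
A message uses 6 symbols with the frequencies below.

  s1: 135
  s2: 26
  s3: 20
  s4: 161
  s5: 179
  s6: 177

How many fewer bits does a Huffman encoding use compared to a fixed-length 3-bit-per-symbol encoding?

Fixed-length: 3 bits × 698 symbols = 2094 bits.
Huffman merges:
merge s3(20) and s2(26): 46
merge 46 and s1(135): 181
merge s4(161) and s6(177): 338
merge s5(179) and 181: 360
merge 338 and 360: 698
Huffman total = 46 + 181 + 338 + 360 + 698 = 1623 bits.
Saving = 2094 − 1623 = 471 bits.

471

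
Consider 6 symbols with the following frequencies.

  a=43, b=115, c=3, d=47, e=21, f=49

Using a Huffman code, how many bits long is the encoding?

628

Merge the two smallest weights repeatedly:
combine c(3), e(21) → 24
combine 24, a(43) → 67
combine d(47), f(49) → 96
combine 67, 96 → 163
combine b(115), 163 → 278
Each symbol's bit-cost is frequency × depth; summing gives 628 bits (equivalently 24 + 67 + 96 + 163 + 278).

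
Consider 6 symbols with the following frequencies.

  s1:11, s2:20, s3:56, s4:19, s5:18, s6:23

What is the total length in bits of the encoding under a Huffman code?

Greedily combine the two least-frequent nodes:
s1(11) + s5(18) → 29
s4(19) + s2(20) → 39
s6(23) + 29 → 52
39 + 52 → 91
s3(56) + 91 → 147
Total encoded bits = sum of merged weights = 29 + 39 + 52 + 91 + 147 = 358.

358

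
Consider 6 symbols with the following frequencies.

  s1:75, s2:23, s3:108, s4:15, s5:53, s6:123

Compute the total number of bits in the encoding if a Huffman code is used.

923

Greedily combine the two least-frequent nodes:
s4(15) + s2(23) → 38
38 + s5(53) → 91
s1(75) + 91 → 166
s3(108) + s6(123) → 231
166 + 231 → 397
Total encoded bits = sum of merged weights = 38 + 91 + 166 + 231 + 397 = 923.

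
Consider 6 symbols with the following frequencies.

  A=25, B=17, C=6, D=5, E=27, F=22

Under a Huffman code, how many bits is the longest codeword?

Merge the two lowest-weight nodes at each step:
merge D(5) and C(6): 11
merge 11 and B(17): 28
merge F(22) and A(25): 47
merge E(27) and 28: 55
merge 47 and 55: 102
The rarest symbols sit at the bottom; the longest codeword is 4 bits.

4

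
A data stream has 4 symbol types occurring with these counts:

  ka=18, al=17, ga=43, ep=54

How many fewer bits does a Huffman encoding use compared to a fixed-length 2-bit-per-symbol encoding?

Fixed-length: 2 bits × 132 symbols = 264 bits.
Huffman merges:
al(17) + ka(18) → 35
35 + ga(43) → 78
ep(54) + 78 → 132
Huffman total = 35 + 78 + 132 = 245 bits.
Saving = 264 − 245 = 19 bits.

19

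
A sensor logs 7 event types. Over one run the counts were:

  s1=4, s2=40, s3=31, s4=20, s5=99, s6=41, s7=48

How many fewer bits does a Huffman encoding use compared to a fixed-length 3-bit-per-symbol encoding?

123

Fixed-length: 3 bits × 283 symbols = 849 bits.
Huffman merges:
combine s1(4), s4(20) → 24
combine 24, s3(31) → 55
combine s2(40), s6(41) → 81
combine s7(48), 55 → 103
combine 81, s5(99) → 180
combine 103, 180 → 283
Huffman total = 24 + 55 + 81 + 103 + 180 + 283 = 726 bits.
Saving = 849 − 726 = 123 bits.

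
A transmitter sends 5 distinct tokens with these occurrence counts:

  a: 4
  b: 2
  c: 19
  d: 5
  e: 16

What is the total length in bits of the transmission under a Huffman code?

Build the Huffman tree bottom-up:
combine b(2), a(4) → 6
combine d(5), 6 → 11
combine 11, e(16) → 27
combine c(19), 27 → 46
Total encoded bits = sum of merged weights = 6 + 11 + 27 + 46 = 90.

90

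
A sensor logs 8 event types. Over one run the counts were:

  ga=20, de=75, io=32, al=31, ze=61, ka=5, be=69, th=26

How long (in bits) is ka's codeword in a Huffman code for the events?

Huffman merges, smallest pair first:
ka(5) + ga(20) → 25
25 + th(26) → 51
al(31) + io(32) → 63
51 + ze(61) → 112
63 + be(69) → 132
de(75) + 112 → 187
132 + 187 → 319
The subtree containing ka is merged 5 times, so code length = 5.

5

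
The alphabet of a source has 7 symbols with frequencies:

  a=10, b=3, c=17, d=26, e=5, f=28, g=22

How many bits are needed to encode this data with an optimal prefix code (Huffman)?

Greedily combine the two least-frequent nodes:
b(3) + e(5) → 8
8 + a(10) → 18
c(17) + 18 → 35
g(22) + d(26) → 48
f(28) + 35 → 63
48 + 63 → 111
Total encoded bits = sum of merged weights = 8 + 18 + 35 + 48 + 63 + 111 = 283.

283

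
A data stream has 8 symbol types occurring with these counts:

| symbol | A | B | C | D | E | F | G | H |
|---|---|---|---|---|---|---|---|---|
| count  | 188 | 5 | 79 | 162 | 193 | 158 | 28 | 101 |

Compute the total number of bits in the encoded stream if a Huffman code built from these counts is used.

2506

Greedily combine the two least-frequent nodes:
combine B(5), G(28) → 33
combine 33, C(79) → 112
combine H(101), 112 → 213
combine F(158), D(162) → 320
combine A(188), E(193) → 381
combine 213, 320 → 533
combine 381, 533 → 914
Total encoded bits = sum of merged weights = 33 + 112 + 213 + 320 + 381 + 533 + 914 = 2506.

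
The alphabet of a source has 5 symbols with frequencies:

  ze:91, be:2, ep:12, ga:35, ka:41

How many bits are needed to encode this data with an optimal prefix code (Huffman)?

Merge the two smallest weights repeatedly:
be(2) + ep(12) → 14
14 + ga(35) → 49
ka(41) + 49 → 90
90 + ze(91) → 181
Each symbol's bit-cost is frequency × depth; summing gives 334 bits (equivalently 14 + 49 + 90 + 181).

334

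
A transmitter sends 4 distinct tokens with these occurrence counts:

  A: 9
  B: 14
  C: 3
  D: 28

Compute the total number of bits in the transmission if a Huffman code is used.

92

Build the Huffman tree bottom-up:
C(3) + A(9) → 12
12 + B(14) → 26
26 + D(28) → 54
Each symbol's bit-cost is frequency × depth; summing gives 92 bits (equivalently 12 + 26 + 54).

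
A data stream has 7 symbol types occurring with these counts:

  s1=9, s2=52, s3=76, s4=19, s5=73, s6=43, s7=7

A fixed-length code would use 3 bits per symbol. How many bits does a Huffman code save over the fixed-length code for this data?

150

Fixed-length: 3 bits × 279 symbols = 837 bits.
Huffman merges:
merge s7(7) and s1(9): 16
merge 16 and s4(19): 35
merge 35 and s6(43): 78
merge s2(52) and s5(73): 125
merge s3(76) and 78: 154
merge 125 and 154: 279
Huffman total = 16 + 35 + 78 + 125 + 154 + 279 = 687 bits.
Saving = 837 − 687 = 150 bits.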